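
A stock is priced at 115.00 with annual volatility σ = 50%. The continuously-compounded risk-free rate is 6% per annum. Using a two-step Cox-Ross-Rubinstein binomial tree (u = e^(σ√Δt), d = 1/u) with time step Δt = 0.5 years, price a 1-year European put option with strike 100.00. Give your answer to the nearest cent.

CRR parameters: u = e^(σ√Δt) = e^(0.5·√0.5) = 1.4241, d = 1/u = 0.7022
Per-period rate: rΔt = 0.06·0.5 = 0.03, so R = e^0.03 = 1.0305
Risk-neutral probability p = (e^0.03 − 0.7022)/(1.4241 − 0.7022) = 0.3283/0.7219 = 0.4547
Terminal stock prices: S_uu = 233.2, S_ud = 115, S_dd = 56.7
Terminal payoffs (K − S): max(-133.2, 0) = 0, max(-15, 0) = 0, max(43.3, 0) = 43.3
Node u (S = 163.8): V_u = e^(−0.03)·[0.4547·0.0000 + 0.5453·0.0000] = 0.0000
Node d (S = 80.75): V_d = e^(−0.03)·[0.4547·0.0000 + 0.5453·43.2971] = 22.9119
Node 0 (S = 115): V_0 = e^(−0.03)·[0.4547·0.0000 + 0.5453·22.9119] = 12.1245

12.12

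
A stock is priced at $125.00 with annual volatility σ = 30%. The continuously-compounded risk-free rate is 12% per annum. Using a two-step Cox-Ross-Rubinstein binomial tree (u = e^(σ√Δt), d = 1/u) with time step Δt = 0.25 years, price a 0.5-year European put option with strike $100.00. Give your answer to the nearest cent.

CRR parameters: u = e^(σ√Δt) = e^(0.3·√0.25) = 1.1618, d = 1/u = 0.8607
Per-period rate: rΔt = 0.12·0.25 = 0.03, so R = e^0.03 = 1.0305
Risk-neutral probability p = (e^0.03 − 0.8607)/(1.1618 − 0.8607) = 0.1697/0.3011 = 0.5637
Terminal stock prices: S_uu = 168.7, S_ud = 125, S_dd = 92.6
Terminal payoffs (K − S): max(-68.73, 0) = 0, max(-25, 0) = 0, max(7.398, 0) = 7.398
Node u (S = 145.2): V_u = e^(−0.03)·[0.5637·0.0000 + 0.4363·0.0000] = 0.0000
Node d (S = 107.6): V_d = e^(−0.03)·[0.5637·0.0000 + 0.4363·7.3977] = 3.1322
Node 0 (S = 125): V_0 = e^(−0.03)·[0.5637·0.0000 + 0.4363·3.1322] = 1.3262

$1.33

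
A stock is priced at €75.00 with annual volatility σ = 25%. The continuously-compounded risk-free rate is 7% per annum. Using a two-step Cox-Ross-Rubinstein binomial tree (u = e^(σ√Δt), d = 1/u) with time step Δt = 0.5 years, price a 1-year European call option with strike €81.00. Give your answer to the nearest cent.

€7.44

CRR parameters: u = e^(σ√Δt) = e^(0.25·√0.5) = 1.1934, d = 1/u = 0.8380
Per-period rate: rΔt = 0.07·0.5 = 0.035, so R = e^0.035 = 1.0356
Risk-neutral probability p = (e^0.035 − 0.8380)/(1.1934 − 0.8380) = 0.1977/0.3554 = 0.5561
Terminal stock prices: S_uu = 106.8, S_ud = 75, S_dd = 52.66
Terminal payoffs (S − K): max(25.81, 0) = 25.81, max(-6, 0) = 0, max(-28.34, 0) = 0
Node u (S = 89.5): V_u = e^(−0.035)·[0.5561·25.8089 + 0.4439·0.0000] = 13.8598
Node d (S = 62.85): V_d = e^(−0.035)·[0.5561·0.0000 + 0.4439·0.0000] = 0.0000
Node 0 (S = 75): V_0 = e^(−0.035)·[0.5561·13.8598 + 0.4439·0.0000] = 7.4430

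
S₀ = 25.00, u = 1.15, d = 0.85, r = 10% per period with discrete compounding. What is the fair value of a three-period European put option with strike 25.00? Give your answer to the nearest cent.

Risk-neutral probability p = (1 + 0.1 − 0.85)/(1.15 − 0.85) = 0.2500/0.3000 = 0.8333
Terminal stock prices: S_uuu = 38.02, S_uud = 28.1, S_udd = 20.77, S_ddd = 15.35
Terminal payoffs (K − S): max(-13.02, 0) = 0, max(-3.103, 0) = 0, max(4.228, 0) = 4.228, max(9.647, 0) = 9.647
Node uu (S = 33.06): V_uu = 1/1.1·[0.8333·0.0000 + 0.1667·0.0000] = 0.0000
Node ud (S = 24.44): V_ud = 1/1.1·[0.8333·0.0000 + 0.1667·4.2281] = 0.6406
Node dd (S = 18.06): V_dd = 1/1.1·[0.8333·4.2281 + 0.1667·9.6469] = 4.6648
Node u (S = 28.75): V_u = 1/1.1·[0.8333·0.0000 + 0.1667·0.6406] = 0.0971
Node d (S = 21.25): V_d = 1/1.1·[0.8333·0.6406 + 0.1667·4.6648] = 1.1921
Node 0 (S = 25): V_0 = 1/1.1·[0.8333·0.0971 + 0.1667·1.1921] = 0.2542

0.25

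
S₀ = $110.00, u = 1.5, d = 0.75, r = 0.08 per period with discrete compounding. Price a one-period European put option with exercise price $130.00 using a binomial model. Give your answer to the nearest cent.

$24.63

Risk-neutral probability p = (1 + 0.08 − 0.75)/(1.5 − 0.75) = 0.3300/0.7500 = 0.4400
Terminal stock prices: S_u = 165, S_d = 82.5
Terminal payoffs (K − S): max(-35, 0) = 0, max(47.5, 0) = 47.5
Node 0 (S = 110): V_0 = 1/1.08·[0.4400·0.0000 + 0.5600·47.5000] = 24.6296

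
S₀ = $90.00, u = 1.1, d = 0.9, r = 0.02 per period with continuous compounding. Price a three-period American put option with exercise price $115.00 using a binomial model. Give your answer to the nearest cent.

Risk-neutral probability p = (e^0.02 − 0.9)/(1.1 − 0.9) = 0.1202/0.2000 = 0.6010
Terminal stock prices: S_uuu = 119.8, S_uud = 98.01, S_udd = 80.19, S_ddd = 65.61
Terminal payoffs (K − S): max(-4.79, 0) = 0, max(16.99, 0) = 16.99, max(34.81, 0) = 34.81, max(49.39, 0) = 49.39
Node uu (S = 108.9): continuation = e^(−0.02)·[0.6010·0.0000 + 0.3990·16.9900] = 6.6447; exercise value = 6.1000 ≤ continuation, so V_uu = 6.6447
Node ud (S = 89.1): continuation = e^(−0.02)·[0.6010·16.9900 + 0.3990·34.8100] = 23.6228; exercise value = 25.9000 > continuation, so V_ud = 25.9000 (exercise)
Node dd (S = 72.9): continuation = e^(−0.02)·[0.6010·34.8100 + 0.3990·49.3900] = 39.8228; exercise value = 42.1000 > continuation, so V_dd = 42.1000 (exercise)
Node u (S = 99): continuation = e^(−0.02)·[0.6010·6.6447 + 0.3990·25.9000] = 14.0437; exercise value = 16.0000 > continuation, so V_u = 16.0000 (exercise)
Node d (S = 81): continuation = e^(−0.02)·[0.6010·25.9000 + 0.3990·42.1000] = 31.7228; exercise value = 34.0000 > continuation, so V_d = 34.0000 (exercise)
Node 0 (S = 90): continuation = e^(−0.02)·[0.6010·16.0000 + 0.3990·34.0000] = 22.7228; exercise value = 25.0000 > continuation, so V_0 = 25.0000 (exercise)

$25.00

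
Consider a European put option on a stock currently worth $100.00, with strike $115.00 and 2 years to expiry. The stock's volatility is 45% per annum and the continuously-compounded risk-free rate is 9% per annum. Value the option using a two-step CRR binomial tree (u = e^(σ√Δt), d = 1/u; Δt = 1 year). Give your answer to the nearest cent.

CRR parameters: u = e^(σ√Δt) = e^(0.45·√1) = 1.5683, d = 1/u = 0.6376
Per-period rate: rΔt = 0.09·1 = 0.09, so R = e^0.09 = 1.0942
Risk-neutral probability p = (e^0.09 − 0.6376)/(1.5683 − 0.6376) = 0.4565/0.9307 = 0.4905
Terminal stock prices: S_uu = 246, S_ud = 100, S_dd = 40.66
Terminal payoffs (K − S): max(-131, 0) = 0, max(15, 0) = 15, max(74.34, 0) = 74.34
Node u (S = 156.8): V_u = e^(−0.09)·[0.4905·0.0000 + 0.5095·15.0000] = 6.9840
Node d (S = 63.76): V_d = e^(−0.09)·[0.4905·15.0000 + 0.5095·74.3430] = 41.3393
Node 0 (S = 100): V_0 = e^(−0.09)·[0.4905·6.9840 + 0.5095·41.3393] = 22.3788

$22.38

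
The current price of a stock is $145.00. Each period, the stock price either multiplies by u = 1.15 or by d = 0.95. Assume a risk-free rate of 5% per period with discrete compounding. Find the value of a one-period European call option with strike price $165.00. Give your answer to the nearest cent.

$0.83

Risk-neutral probability p = (1 + 0.05 − 0.95)/(1.15 − 0.95) = 0.1000/0.2000 = 0.5000
Terminal stock prices: S_u = 166.8, S_d = 137.8
Terminal payoffs (S − K): max(1.75, 0) = 1.75, max(-27.25, 0) = 0
Node 0 (S = 145): V_0 = 1/1.05·[0.5000·1.7500 + 0.5000·0.0000] = 0.8333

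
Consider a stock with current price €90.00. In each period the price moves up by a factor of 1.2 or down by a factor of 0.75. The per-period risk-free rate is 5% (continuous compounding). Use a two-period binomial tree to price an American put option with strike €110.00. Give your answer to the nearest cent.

Risk-neutral probability p = (e^0.05 − 0.75)/(1.2 − 0.75) = 0.3013/0.4500 = 0.6695
Terminal stock prices: S_uu = 129.6, S_ud = 81, S_dd = 50.62
Terminal payoffs (K − S): max(-19.6, 0) = 0, max(29, 0) = 29, max(59.38, 0) = 59.38
Node u (S = 108): continuation = e^(−0.05)·[0.6695·0.0000 + 0.3305·29.0000] = 9.1173; exercise value = 2.0000 ≤ continuation, so V_u = 9.1173
Node d (S = 67.5): continuation = e^(−0.05)·[0.6695·29.0000 + 0.3305·59.3750] = 37.1352; exercise value = 42.5000 > continuation, so V_d = 42.5000 (exercise)
Node 0 (S = 90): continuation = e^(−0.05)·[0.6695·9.1173 + 0.3305·42.5000] = 19.1678; exercise value = 20.0000 > continuation, so V_0 = 20.0000 (exercise)

€20.00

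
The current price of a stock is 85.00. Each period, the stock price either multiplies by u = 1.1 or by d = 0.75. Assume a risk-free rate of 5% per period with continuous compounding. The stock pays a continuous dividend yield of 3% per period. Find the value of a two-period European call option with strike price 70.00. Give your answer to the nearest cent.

17.75

Per-period risk-free factor R = e^0.05 = 1.0513; dividend-adjusted growth = e^(0.05−0.03) = 1.0202.
Risk-neutral probability p = (1.0202 − 0.75)/(1.1 − 0.75) = 0.2702/0.3500 = 0.7720
Terminal stock prices: S_uu = 102.9, S_ud = 70.13, S_dd = 47.81
Terminal payoffs (S − K): max(32.85, 0) = 32.85, max(0.125, 0) = 0.125, max(-22.19, 0) = 0
Node u (S = 93.5): V_u = e^(−0.05)·[0.7720·32.8500 + 0.2280·0.1250] = 24.1506
Node d (S = 63.75): V_d = e^(−0.05)·[0.7720·0.1250 + 0.2280·0.0000] = 0.0918
Node 0 (S = 85): V_0 = e^(−0.05)·[0.7720·24.1506 + 0.2280·0.0918] = 17.7550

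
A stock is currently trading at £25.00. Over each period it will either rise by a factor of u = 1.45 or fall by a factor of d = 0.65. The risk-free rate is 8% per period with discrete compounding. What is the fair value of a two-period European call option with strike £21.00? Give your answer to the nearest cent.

£8.91

Risk-neutral probability p = (1 + 0.08 − 0.65)/(1.45 − 0.65) = 0.4300/0.8000 = 0.5375
Terminal stock prices: S_uu = 52.56, S_ud = 23.56, S_dd = 10.56
Terminal payoffs (S − K): max(31.56, 0) = 31.56, max(2.562, 0) = 2.562, max(-10.44, 0) = 0
Node u (S = 36.25): V_u = 1/1.08·[0.5375·31.5625 + 0.4625·2.5625] = 16.8056
Node d (S = 16.25): V_d = 1/1.08·[0.5375·2.5625 + 0.4625·0.0000] = 1.2753
Node 0 (S = 25): V_0 = 1/1.08·[0.5375·16.8056 + 0.4625·1.2753] = 8.9100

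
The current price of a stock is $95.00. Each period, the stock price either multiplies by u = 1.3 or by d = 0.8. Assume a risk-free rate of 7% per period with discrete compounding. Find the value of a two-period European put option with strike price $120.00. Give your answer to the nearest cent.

Risk-neutral probability p = (1 + 0.07 − 0.8)/(1.3 − 0.8) = 0.2700/0.5000 = 0.5400
Terminal stock prices: S_uu = 160.6, S_ud = 98.8, S_dd = 60.8
Terminal payoffs (K − S): max(-40.55, 0) = 0, max(21.2, 0) = 21.2, max(59.2, 0) = 59.2
Node u (S = 123.5): V_u = 1/1.07·[0.5400·0.0000 + 0.4600·21.2000] = 9.1140
Node d (S = 76): V_d = 1/1.07·[0.5400·21.2000 + 0.4600·59.2000] = 36.1495
Node 0 (S = 95): V_0 = 1/1.07·[0.5400·9.1140 + 0.4600·36.1495] = 20.1405

$20.14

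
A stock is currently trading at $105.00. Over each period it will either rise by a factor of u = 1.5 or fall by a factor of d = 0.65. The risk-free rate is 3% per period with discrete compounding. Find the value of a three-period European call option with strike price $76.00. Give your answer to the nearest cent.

$46.29

Risk-neutral probability p = (1 + 0.03 − 0.65)/(1.5 − 0.65) = 0.3800/0.8500 = 0.4471
Terminal stock prices: S_uuu = 354.4, S_uud = 153.6, S_udd = 66.54, S_ddd = 28.84
Terminal payoffs (S − K): max(278.4, 0) = 278.4, max(77.56, 0) = 77.56, max(-9.456, 0) = 0, max(-47.16, 0) = 0
Node uu (S = 236.2): V_uu = 1/1.03·[0.4471·278.3750 + 0.5529·77.5625] = 162.4636
Node ud (S = 102.4): V_ud = 1/1.03·[0.4471·77.5625 + 0.5529·0.0000] = 33.6650
Node dd (S = 44.36): V_dd = 1/1.03·[0.4471·0.0000 + 0.5529·0.0000] = 0.0000
Node u (S = 157.5): V_u = 1/1.03·[0.4471·162.4636 + 0.5529·33.6650] = 88.5879
Node d (S = 68.25): V_d = 1/1.03·[0.4471·33.6650 + 0.5529·0.0000] = 14.6119
Node 0 (S = 105): V_0 = 1/1.03·[0.4471·88.5879 + 0.5529·14.6119] = 46.2947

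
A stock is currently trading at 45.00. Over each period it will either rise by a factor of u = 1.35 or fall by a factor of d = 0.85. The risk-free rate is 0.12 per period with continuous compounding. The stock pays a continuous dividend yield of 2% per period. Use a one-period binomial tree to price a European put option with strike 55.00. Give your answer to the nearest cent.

7.27

Per-period risk-free factor R = e^0.12 = 1.1275; dividend-adjusted growth = e^(0.12−0.02) = 1.1052.
Risk-neutral probability p = (1.1052 − 0.85)/(1.35 − 0.85) = 0.2552/0.5000 = 0.5103
Terminal stock prices: S_u = 60.75, S_d = 38.25
Terminal payoffs (K − S): max(-5.75, 0) = 0, max(16.75, 0) = 16.75
Node 0 (S = 45): V_0 = e^(−0.12)·[0.5103·0.0000 + 0.4897·16.7500] = 7.2743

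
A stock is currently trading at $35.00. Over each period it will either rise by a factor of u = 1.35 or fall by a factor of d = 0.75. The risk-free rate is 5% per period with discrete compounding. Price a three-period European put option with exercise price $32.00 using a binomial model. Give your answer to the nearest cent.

$3.62

Risk-neutral probability p = (1 + 0.05 − 0.75)/(1.35 − 0.75) = 0.3000/0.6000 = 0.5000
Terminal stock prices: S_uuu = 86.11, S_uud = 47.84, S_udd = 26.58, S_ddd = 14.77
Terminal payoffs (K − S): max(-54.11, 0) = 0, max(-15.84, 0) = 0, max(5.422, 0) = 5.422, max(17.23, 0) = 17.23
Node uu (S = 63.79): V_uu = 1/1.05·[0.5000·0.0000 + 0.5000·0.0000] = 0.0000
Node ud (S = 35.44): V_ud = 1/1.05·[0.5000·0.0000 + 0.5000·5.4219] = 2.5818
Node dd (S = 19.69): V_dd = 1/1.05·[0.5000·5.4219 + 0.5000·17.2344] = 10.7887
Node u (S = 47.25): V_u = 1/1.05·[0.5000·0.0000 + 0.5000·2.5818] = 1.2295
Node d (S = 26.25): V_d = 1/1.05·[0.5000·2.5818 + 0.5000·10.7887] = 6.3669
Node 0 (S = 35): V_0 = 1/1.05·[0.5000·1.2295 + 0.5000·6.3669] = 3.6173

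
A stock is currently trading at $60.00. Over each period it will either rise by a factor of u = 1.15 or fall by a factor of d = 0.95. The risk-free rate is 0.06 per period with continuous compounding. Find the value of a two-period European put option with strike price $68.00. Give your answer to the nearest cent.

$3.46

Risk-neutral probability p = (e^0.06 − 0.95)/(1.15 − 0.95) = 0.1118/0.2000 = 0.5592
Terminal stock prices: S_uu = 79.35, S_ud = 65.55, S_dd = 54.15
Terminal payoffs (K − S): max(-11.35, 0) = 0, max(2.45, 0) = 2.45, max(13.85, 0) = 13.85
Node u (S = 69): V_u = e^(−0.06)·[0.5592·0.0000 + 0.4408·2.4500] = 1.0171
Node d (S = 57): V_d = e^(−0.06)·[0.5592·2.4500 + 0.4408·13.8500] = 7.0400
Node 0 (S = 60): V_0 = e^(−0.06)·[0.5592·1.0171 + 0.4408·7.0400] = 3.4583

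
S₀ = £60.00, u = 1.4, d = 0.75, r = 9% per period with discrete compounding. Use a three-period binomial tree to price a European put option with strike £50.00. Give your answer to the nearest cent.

£2.83

Risk-neutral probability p = (1 + 0.09 − 0.75)/(1.4 − 0.75) = 0.3400/0.6500 = 0.5231
Terminal stock prices: S_uuu = 164.6, S_uud = 88.2, S_udd = 47.25, S_ddd = 25.31
Terminal payoffs (K − S): max(-114.6, 0) = 0, max(-38.2, 0) = 0, max(2.75, 0) = 2.75, max(24.69, 0) = 24.69
Node uu (S = 117.6): V_uu = 1/1.09·[0.5231·0.0000 + 0.4769·0.0000] = 0.0000
Node ud (S = 63): V_ud = 1/1.09·[0.5231·0.0000 + 0.4769·2.7500] = 1.2032
Node dd (S = 33.75): V_dd = 1/1.09·[0.5231·2.7500 + 0.4769·24.6875] = 12.1216
Node u (S = 84): V_u = 1/1.09·[0.5231·0.0000 + 0.4769·1.2032] = 0.5265
Node d (S = 45): V_d = 1/1.09·[0.5231·1.2032 + 0.4769·12.1216] = 5.8811
Node 0 (S = 60): V_0 = 1/1.09·[0.5231·0.5265 + 0.4769·5.8811] = 2.8259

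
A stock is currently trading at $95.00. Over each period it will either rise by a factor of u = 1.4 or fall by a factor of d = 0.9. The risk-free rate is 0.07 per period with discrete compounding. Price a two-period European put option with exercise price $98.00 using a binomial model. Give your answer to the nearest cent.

Risk-neutral probability p = (1 + 0.07 − 0.9)/(1.4 − 0.9) = 0.1700/0.5000 = 0.3400
Terminal stock prices: S_uu = 186.2, S_ud = 119.7, S_dd = 76.95
Terminal payoffs (K − S): max(-88.2, 0) = 0, max(-21.7, 0) = 0, max(21.05, 0) = 21.05
Node u (S = 133): V_u = 1/1.07·[0.3400·0.0000 + 0.6600·0.0000] = 0.0000
Node d (S = 85.5): V_d = 1/1.07·[0.3400·0.0000 + 0.6600·21.0500] = 12.9841
Node 0 (S = 95): V_0 = 1/1.07·[0.3400·0.0000 + 0.6600·12.9841] = 8.0089

$8.01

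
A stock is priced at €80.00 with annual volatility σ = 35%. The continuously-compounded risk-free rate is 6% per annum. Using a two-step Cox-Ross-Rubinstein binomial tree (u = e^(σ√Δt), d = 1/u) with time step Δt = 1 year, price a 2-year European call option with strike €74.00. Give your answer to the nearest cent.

€21.97

CRR parameters: u = e^(σ√Δt) = e^(0.35·√1) = 1.4191, d = 1/u = 0.7047
Per-period rate: rΔt = 0.06·1 = 0.06, so R = e^0.06 = 1.0618
Risk-neutral probability p = (e^0.06 − 0.7047)/(1.4191 − 0.7047) = 0.3571/0.7144 = 0.4999
Terminal stock prices: S_uu = 161.1, S_ud = 80, S_dd = 39.73
Terminal payoffs (S − K): max(87.1, 0) = 87.1, max(6, 0) = 6, max(-34.27, 0) = 0
Node u (S = 113.5): V_u = e^(−0.06)·[0.4999·87.1002 + 0.5001·6.0000] = 43.8348
Node d (S = 56.38): V_d = e^(−0.06)·[0.4999·6.0000 + 0.5001·0.0000] = 2.8250
Node 0 (S = 80): V_0 = e^(−0.06)·[0.4999·43.8348 + 0.5001·2.8250] = 21.9690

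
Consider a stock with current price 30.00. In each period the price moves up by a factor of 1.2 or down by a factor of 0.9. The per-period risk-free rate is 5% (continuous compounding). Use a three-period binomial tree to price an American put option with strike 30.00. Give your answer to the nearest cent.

Risk-neutral probability p = (e^0.05 − 0.9)/(1.2 − 0.9) = 0.1513/0.3000 = 0.5042
Terminal stock prices: S_uuu = 51.84, S_uud = 38.88, S_udd = 29.16, S_ddd = 21.87
Terminal payoffs (K − S): max(-21.84, 0) = 0, max(-8.88, 0) = 0, max(0.84, 0) = 0.84, max(8.13, 0) = 8.13
Node uu (S = 43.2): continuation = e^(−0.05)·[0.5042·0.0000 + 0.4958·0.0000] = 0.0000; exercise value = 0.0000 ≤ continuation, so V_uu = 0.0000
Node ud (S = 32.4): continuation = e^(−0.05)·[0.5042·0.0000 + 0.4958·0.8400] = 0.3961; exercise value = 0.0000 ≤ continuation, so V_ud = 0.3961
Node dd (S = 24.3): continuation = e^(−0.05)·[0.5042·0.8400 + 0.4958·8.1300] = 4.2369; exercise value = 5.7000 > continuation, so V_dd = 5.7000 (exercise)
Node u (S = 36): continuation = e^(−0.05)·[0.5042·0.0000 + 0.4958·0.3961] = 0.1868; exercise value = 0.0000 ≤ continuation, so V_u = 0.1868
Node d (S = 27): continuation = e^(−0.05)·[0.5042·0.3961 + 0.4958·5.7000] = 2.8780; exercise value = 3.0000 > continuation, so V_d = 3.0000 (exercise)
Node 0 (S = 30): continuation = e^(−0.05)·[0.5042·0.1868 + 0.4958·3.0000] = 1.5044; exercise value = 0.0000 ≤ continuation, so V_0 = 1.5044

1.50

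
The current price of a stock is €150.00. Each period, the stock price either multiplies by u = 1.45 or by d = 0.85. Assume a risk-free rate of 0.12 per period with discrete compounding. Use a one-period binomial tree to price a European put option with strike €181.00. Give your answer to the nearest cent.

€26.27

Risk-neutral probability p = (1 + 0.12 − 0.85)/(1.45 − 0.85) = 0.2700/0.6000 = 0.4500
Terminal stock prices: S_u = 217.5, S_d = 127.5
Terminal payoffs (K − S): max(-36.5, 0) = 0, max(53.5, 0) = 53.5
Node 0 (S = 150): V_0 = 1/1.12·[0.4500·0.0000 + 0.5500·53.5000] = 26.2723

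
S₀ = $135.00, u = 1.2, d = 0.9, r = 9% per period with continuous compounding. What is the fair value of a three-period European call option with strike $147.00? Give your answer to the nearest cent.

Risk-neutral probability p = (e^0.09 − 0.9)/(1.2 − 0.9) = 0.1942/0.3000 = 0.6472
Terminal stock prices: S_uuu = 233.3, S_uud = 175, S_udd = 131.2, S_ddd = 98.42
Terminal payoffs (S − K): max(86.28, 0) = 86.28, max(27.96, 0) = 27.96, max(-15.78, 0) = 0, max(-48.58, 0) = 0
Node uu (S = 194.4): V_uu = e^(−0.09)·[0.6472·86.2800 + 0.3528·27.9600] = 60.0521
Node ud (S = 145.8): V_ud = e^(−0.09)·[0.6472·27.9600 + 0.3528·0.0000] = 16.5395
Node dd (S = 109.4): V_dd = e^(−0.09)·[0.6472·0.0000 + 0.3528·0.0000] = 0.0000
Node u (S = 162): V_u = e^(−0.09)·[0.6472·60.0521 + 0.3528·16.5395] = 40.8554
Node d (S = 121.5): V_d = e^(−0.09)·[0.6472·16.5395 + 0.3528·0.0000] = 9.7837
Node 0 (S = 135): V_0 = e^(−0.09)·[0.6472·40.8554 + 0.3528·9.7837] = 27.3218

$27.32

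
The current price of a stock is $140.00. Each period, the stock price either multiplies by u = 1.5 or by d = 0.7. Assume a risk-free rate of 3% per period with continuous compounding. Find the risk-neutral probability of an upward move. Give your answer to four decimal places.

Risk-neutral probability p = (e^0.03 − 0.7)/(1.5 − 0.7) = 0.3305/0.8000 = 0.4131

p = 0.4131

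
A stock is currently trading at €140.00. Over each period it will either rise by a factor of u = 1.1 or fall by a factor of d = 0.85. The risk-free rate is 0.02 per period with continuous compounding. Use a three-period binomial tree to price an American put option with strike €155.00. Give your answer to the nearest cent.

Risk-neutral probability p = (e^0.02 − 0.85)/(1.1 − 0.85) = 0.1702/0.2500 = 0.6808
Terminal stock prices: S_uuu = 186.3, S_uud = 144, S_udd = 111.3, S_ddd = 85.98
Terminal payoffs (K − S): max(-31.34, 0) = 0, max(11.01, 0) = 11.01, max(43.74, 0) = 43.74, max(69.02, 0) = 69.02
Node uu (S = 169.4): continuation = e^(−0.02)·[0.6808·0.0000 + 0.3192·11.0100] = 3.4447; exercise value = 0.0000 ≤ continuation, so V_uu = 3.4447
Node ud (S = 130.9): continuation = e^(−0.02)·[0.6808·11.0100 + 0.3192·43.7350] = 21.0308; exercise value = 24.1000 > continuation, so V_ud = 24.1000 (exercise)
Node dd (S = 101.1): continuation = e^(−0.02)·[0.6808·43.7350 + 0.3192·69.0225] = 50.7808; exercise value = 53.8500 > continuation, so V_dd = 53.8500 (exercise)
Node u (S = 154): continuation = e^(−0.02)·[0.6808·3.4447 + 0.3192·24.1000] = 9.8390; exercise value = 1.0000 ≤ continuation, so V_u = 9.8390
Node d (S = 119): continuation = e^(−0.02)·[0.6808·24.1000 + 0.3192·53.8500] = 32.9308; exercise value = 36.0000 > continuation, so V_d = 36.0000 (exercise)
Node 0 (S = 140): continuation = e^(−0.02)·[0.6808·9.8390 + 0.3192·36.0000] = 17.8293; exercise value = 15.0000 ≤ continuation, so V_0 = 17.8293

€17.83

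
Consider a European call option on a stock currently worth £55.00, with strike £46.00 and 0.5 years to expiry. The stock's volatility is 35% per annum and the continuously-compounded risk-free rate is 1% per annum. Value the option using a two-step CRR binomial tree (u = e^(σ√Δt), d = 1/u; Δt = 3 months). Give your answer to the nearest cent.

£11.30

CRR parameters: u = e^(σ√Δt) = e^(0.35·√0.25) = 1.1912, d = 1/u = 0.8395
Per-period rate: rΔt = 0.01·0.25 = 0.0025, so R = e^0.0025 = 1.0025
Risk-neutral probability p = (e^0.0025 − 0.8395)/(1.1912 − 0.8395) = 0.1630/0.3518 = 0.4635
Terminal stock prices: S_uu = 78.05, S_ud = 55, S_dd = 38.76
Terminal payoffs (S − K): max(32.05, 0) = 32.05, max(9, 0) = 9, max(-7.242, 0) = 0
Node u (S = 65.52): V_u = e^(−0.0025)·[0.4635·32.0487 + 0.5365·9.0000] = 19.6334
Node d (S = 46.17): V_d = e^(−0.0025)·[0.4635·9.0000 + 0.5365·0.0000] = 4.1609
Node 0 (S = 55): V_0 = e^(−0.0025)·[0.4635·19.6334 + 0.5365·4.1609] = 11.3037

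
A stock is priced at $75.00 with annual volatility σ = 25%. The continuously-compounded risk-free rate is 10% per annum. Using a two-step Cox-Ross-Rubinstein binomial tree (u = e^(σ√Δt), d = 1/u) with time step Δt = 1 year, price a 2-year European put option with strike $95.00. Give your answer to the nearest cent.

$12.57

CRR parameters: u = e^(σ√Δt) = e^(0.25·√1) = 1.2840, d = 1/u = 0.7788
Per-period rate: rΔt = 0.1·1 = 0.1, so R = e^0.1 = 1.1052
Risk-neutral probability p = (e^0.1 − 0.7788)/(1.2840 − 0.7788) = 0.3264/0.5052 = 0.6460
Terminal stock prices: S_uu = 123.7, S_ud = 75, S_dd = 45.49
Terminal payoffs (K − S): max(-28.65, 0) = 0, max(20, 0) = 20, max(49.51, 0) = 49.51
Node u (S = 96.3): V_u = e^(−0.1)·[0.6460·0.0000 + 0.3540·20.0000] = 6.4064
Node d (S = 58.41): V_d = e^(−0.1)·[0.6460·20.0000 + 0.3540·49.5102] = 27.5495
Node 0 (S = 75): V_0 = e^(−0.1)·[0.6460·6.4064 + 0.3540·27.5495] = 12.5694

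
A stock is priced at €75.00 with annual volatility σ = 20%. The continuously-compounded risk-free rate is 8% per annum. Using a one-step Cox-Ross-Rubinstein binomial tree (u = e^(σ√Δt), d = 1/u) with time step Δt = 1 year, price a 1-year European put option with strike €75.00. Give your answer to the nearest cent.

CRR parameters: u = e^(σ√Δt) = e^(0.2·√1) = 1.2214, d = 1/u = 0.8187
Per-period rate: rΔt = 0.08·1 = 0.08, so R = e^0.08 = 1.0833
Risk-neutral probability p = (e^0.08 − 0.8187)/(1.2214 − 0.8187) = 0.2646/0.4027 = 0.6570
Terminal stock prices: S_u = 91.61, S_d = 61.4
Terminal payoffs (K − S): max(-16.61, 0) = 0, max(13.6, 0) = 13.6
Node 0 (S = 75): V_0 = e^(−0.08)·[0.6570·0.0000 + 0.3430·13.5952] = 4.3046

€4.30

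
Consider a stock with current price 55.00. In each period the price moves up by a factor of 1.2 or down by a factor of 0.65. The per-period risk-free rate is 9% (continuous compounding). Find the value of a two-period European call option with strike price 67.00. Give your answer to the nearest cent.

Risk-neutral probability p = (e^0.09 − 0.65)/(1.2 − 0.65) = 0.4442/0.5500 = 0.8076
Terminal stock prices: S_uu = 79.2, S_ud = 42.9, S_dd = 23.24
Terminal payoffs (S − K): max(12.2, 0) = 12.2, max(-24.1, 0) = 0, max(-43.76, 0) = 0
Node u (S = 66): V_u = e^(−0.09)·[0.8076·12.2000 + 0.1924·0.0000] = 9.0046
Node d (S = 35.75): V_d = e^(−0.09)·[0.8076·0.0000 + 0.1924·0.0000] = 0.0000
Node 0 (S = 55): V_0 = e^(−0.09)·[0.8076·9.0046 + 0.1924·0.0000] = 6.6461

6.65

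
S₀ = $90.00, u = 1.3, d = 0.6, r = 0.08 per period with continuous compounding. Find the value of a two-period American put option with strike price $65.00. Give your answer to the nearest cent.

$3.14

Risk-neutral probability p = (e^0.08 − 0.6)/(1.3 − 0.6) = 0.4833/0.7000 = 0.6904
Terminal stock prices: S_uu = 152.1, S_ud = 70.2, S_dd = 32.4
Terminal payoffs (K − S): max(-87.1, 0) = 0, max(-5.2, 0) = 0, max(32.6, 0) = 32.6
Node u (S = 117): continuation = e^(−0.08)·[0.6904·0.0000 + 0.3096·0.0000] = 0.0000; exercise value = 0.0000 ≤ continuation, so V_u = 0.0000
Node d (S = 54): continuation = e^(−0.08)·[0.6904·0.0000 + 0.3096·32.6000] = 9.3167; exercise value = 11.0000 > continuation, so V_d = 11.0000 (exercise)
Node 0 (S = 90): continuation = e^(−0.08)·[0.6904·0.0000 + 0.3096·11.0000] = 3.1437; exercise value = 0.0000 ≤ continuation, so V_0 = 3.1437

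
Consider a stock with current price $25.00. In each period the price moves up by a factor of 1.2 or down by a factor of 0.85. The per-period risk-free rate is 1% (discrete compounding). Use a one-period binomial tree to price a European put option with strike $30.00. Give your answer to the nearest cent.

$4.70

Risk-neutral probability p = (1 + 0.01 − 0.85)/(1.2 − 0.85) = 0.1600/0.3500 = 0.4571
Terminal stock prices: S_u = 30, S_d = 21.25
Terminal payoffs (K − S): max(0, 0) = 0, max(8.75, 0) = 8.75
Node 0 (S = 25): V_0 = 1/1.01·[0.4571·0.0000 + 0.5429·8.7500] = 4.7030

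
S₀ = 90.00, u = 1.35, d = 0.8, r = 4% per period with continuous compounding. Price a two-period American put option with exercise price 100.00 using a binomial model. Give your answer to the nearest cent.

Risk-neutral probability p = (e^0.04 − 0.8)/(1.35 − 0.8) = 0.2408/0.5500 = 0.4378
Terminal stock prices: S_uu = 164, S_ud = 97.2, S_dd = 57.6
Terminal payoffs (K − S): max(-64.03, 0) = 0, max(2.8, 0) = 2.8, max(42.4, 0) = 42.4
Node u (S = 121.5): continuation = e^(−0.04)·[0.4378·0.0000 + 0.5622·2.8000] = 1.5123; exercise value = 0.0000 ≤ continuation, so V_u = 1.5123
Node d (S = 72): continuation = e^(−0.04)·[0.4378·2.8000 + 0.5622·42.4000] = 24.0789; exercise value = 28.0000 > continuation, so V_d = 28.0000 (exercise)
Node 0 (S = 90): continuation = e^(−0.04)·[0.4378·1.5123 + 0.5622·28.0000] = 15.7595; exercise value = 10.0000 ≤ continuation, so V_0 = 15.7595

15.76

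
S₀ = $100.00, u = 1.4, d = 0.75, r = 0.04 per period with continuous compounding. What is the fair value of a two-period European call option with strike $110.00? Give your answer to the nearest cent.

$15.89

Risk-neutral probability p = (e^0.04 − 0.75)/(1.4 − 0.75) = 0.2908/0.6500 = 0.4474
Terminal stock prices: S_uu = 196, S_ud = 105, S_dd = 56.25
Terminal payoffs (S − K): max(86, 0) = 86, max(-5, 0) = 0, max(-53.75, 0) = 0
Node u (S = 140): V_u = e^(−0.04)·[0.4474·86.0000 + 0.5526·0.0000] = 36.9678
Node d (S = 75): V_d = e^(−0.04)·[0.4474·0.0000 + 0.5526·0.0000] = 0.0000
Node 0 (S = 100): V_0 = e^(−0.04)·[0.4474·36.9678 + 0.5526·0.0000] = 15.8909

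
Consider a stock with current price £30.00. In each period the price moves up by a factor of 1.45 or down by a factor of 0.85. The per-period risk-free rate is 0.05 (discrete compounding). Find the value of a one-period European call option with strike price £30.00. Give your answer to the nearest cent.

£4.29

Risk-neutral probability p = (1 + 0.05 − 0.85)/(1.45 − 0.85) = 0.2000/0.6000 = 0.3333
Terminal stock prices: S_u = 43.5, S_d = 25.5
Terminal payoffs (S − K): max(13.5, 0) = 13.5, max(-4.5, 0) = 0
Node 0 (S = 30): V_0 = 1/1.05·[0.3333·13.5000 + 0.6667·0.0000] = 4.2857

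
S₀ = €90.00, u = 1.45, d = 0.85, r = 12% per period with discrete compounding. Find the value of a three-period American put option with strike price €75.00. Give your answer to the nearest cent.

€2.41

Risk-neutral probability p = (1 + 0.12 − 0.85)/(1.45 − 0.85) = 0.2700/0.6000 = 0.4500
Terminal stock prices: S_uuu = 274.4, S_uud = 160.8, S_udd = 94.29, S_ddd = 55.27
Terminal payoffs (K − S): max(-199.4, 0) = 0, max(-85.84, 0) = 0, max(-19.29, 0) = 0, max(19.73, 0) = 19.73
Node uu (S = 189.2): continuation = 1/1.12·[0.4500·0.0000 + 0.5500·0.0000] = 0.0000; exercise value = 0.0000 ≤ continuation, so V_uu = 0.0000
Node ud (S = 110.9): continuation = 1/1.12·[0.4500·0.0000 + 0.5500·0.0000] = 0.0000; exercise value = 0.0000 ≤ continuation, so V_ud = 0.0000
Node dd (S = 65.02): continuation = 1/1.12·[0.4500·0.0000 + 0.5500·19.7288] = 9.6882; exercise value = 9.9750 > continuation, so V_dd = 9.9750 (exercise)
Node u (S = 130.5): continuation = 1/1.12·[0.4500·0.0000 + 0.5500·0.0000] = 0.0000; exercise value = 0.0000 ≤ continuation, so V_u = 0.0000
Node d (S = 76.5): continuation = 1/1.12·[0.4500·0.0000 + 0.5500·9.9750] = 4.8984; exercise value = 0.0000 ≤ continuation, so V_d = 4.8984
Node 0 (S = 90): continuation = 1/1.12·[0.4500·0.0000 + 0.5500·4.8984] = 2.4055; exercise value = 0.0000 ≤ continuation, so V_0 = 2.4055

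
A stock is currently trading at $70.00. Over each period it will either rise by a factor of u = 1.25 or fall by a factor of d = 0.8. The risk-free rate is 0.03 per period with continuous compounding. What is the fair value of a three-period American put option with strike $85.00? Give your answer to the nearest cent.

$17.26

Risk-neutral probability p = (e^0.03 − 0.8)/(1.25 − 0.8) = 0.2305/0.4500 = 0.5121
Terminal stock prices: S_uuu = 136.7, S_uud = 87.5, S_udd = 56, S_ddd = 35.84
Terminal payoffs (K − S): max(-51.72, 0) = 0, max(-2.5, 0) = 0, max(29, 0) = 29, max(49.16, 0) = 49.16
Node uu (S = 109.4): continuation = e^(−0.03)·[0.5121·0.0000 + 0.4879·0.0000] = 0.0000; exercise value = 0.0000 ≤ continuation, so V_uu = 0.0000
Node ud (S = 70): continuation = e^(−0.03)·[0.5121·0.0000 + 0.4879·29.0000] = 13.7303; exercise value = 15.0000 > continuation, so V_ud = 15.0000 (exercise)
Node dd (S = 44.8): continuation = e^(−0.03)·[0.5121·29.0000 + 0.4879·49.1600] = 37.6879; exercise value = 40.2000 > continuation, so V_dd = 40.2000 (exercise)
Node u (S = 87.5): continuation = e^(−0.03)·[0.5121·0.0000 + 0.4879·15.0000] = 7.1019; exercise value = 0.0000 ≤ continuation, so V_u = 7.1019
Node d (S = 56): continuation = e^(−0.03)·[0.5121·15.0000 + 0.4879·40.2000] = 26.4879; exercise value = 29.0000 > continuation, so V_d = 29.0000 (exercise)
Node 0 (S = 70): continuation = e^(−0.03)·[0.5121·7.1019 + 0.4879·29.0000] = 17.2599; exercise value = 15.0000 ≤ continuation, so V_0 = 17.2599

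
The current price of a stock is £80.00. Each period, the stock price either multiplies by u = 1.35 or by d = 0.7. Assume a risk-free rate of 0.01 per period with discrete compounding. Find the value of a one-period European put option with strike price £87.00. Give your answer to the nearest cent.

Risk-neutral probability p = (1 + 0.01 − 0.7)/(1.35 − 0.7) = 0.3100/0.6500 = 0.4769
Terminal stock prices: S_u = 108, S_d = 56
Terminal payoffs (K − S): max(-21, 0) = 0, max(31, 0) = 31
Node 0 (S = 80): V_0 = 1/1.01·[0.4769·0.0000 + 0.5231·31.0000] = 16.0548

£16.05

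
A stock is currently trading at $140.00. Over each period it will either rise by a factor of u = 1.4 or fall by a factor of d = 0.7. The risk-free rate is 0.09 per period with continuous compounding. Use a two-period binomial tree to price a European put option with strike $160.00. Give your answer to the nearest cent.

Risk-neutral probability p = (e^0.09 − 0.7)/(1.4 − 0.7) = 0.3942/0.7000 = 0.5631
Terminal stock prices: S_uu = 274.4, S_ud = 137.2, S_dd = 68.6
Terminal payoffs (K − S): max(-114.4, 0) = 0, max(22.8, 0) = 22.8, max(91.4, 0) = 91.4
Node u (S = 196): V_u = e^(−0.09)·[0.5631·0.0000 + 0.4369·22.8000] = 9.1038
Node d (S = 98): V_d = e^(−0.09)·[0.5631·22.8000 + 0.4369·91.4000] = 48.2290
Node 0 (S = 140): V_0 = e^(−0.09)·[0.5631·9.1038 + 0.4369·48.2290] = 23.9426

$23.94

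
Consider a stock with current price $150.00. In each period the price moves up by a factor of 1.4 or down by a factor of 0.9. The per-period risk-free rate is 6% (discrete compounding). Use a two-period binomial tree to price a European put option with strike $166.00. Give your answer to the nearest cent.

Risk-neutral probability p = (1 + 0.06 − 0.9)/(1.4 − 0.9) = 0.1600/0.5000 = 0.3200
Terminal stock prices: S_uu = 294, S_ud = 189, S_dd = 121.5
Terminal payoffs (K − S): max(-128, 0) = 0, max(-23, 0) = 0, max(44.5, 0) = 44.5
Node u (S = 210): V_u = 1/1.06·[0.3200·0.0000 + 0.6800·0.0000] = 0.0000
Node d (S = 135): V_d = 1/1.06·[0.3200·0.0000 + 0.6800·44.5000] = 28.5472
Node 0 (S = 150): V_0 = 1/1.06·[0.3200·0.0000 + 0.6800·28.5472] = 18.3133

$18.31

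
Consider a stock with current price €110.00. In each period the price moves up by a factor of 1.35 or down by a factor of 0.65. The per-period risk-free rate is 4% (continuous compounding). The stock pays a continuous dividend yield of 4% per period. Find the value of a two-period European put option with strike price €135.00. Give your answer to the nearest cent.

€38.19

Per-period risk-free factor R = e^0.04 = 1.0408; dividend-adjusted growth = e^(0.04−0.04) = 1.0000.
Risk-neutral probability p = (1.0000 − 0.65)/(1.35 − 0.65) = 0.3500/0.7000 = 0.5000
Terminal stock prices: S_uu = 200.5, S_ud = 96.53, S_dd = 46.48
Terminal payoffs (K − S): max(-65.48, 0) = 0, max(38.47, 0) = 38.47, max(88.53, 0) = 88.53
Node u (S = 148.5): V_u = e^(−0.04)·[0.5000·0.0000 + 0.5000·38.4750] = 18.4832
Node d (S = 71.5): V_d = e^(−0.04)·[0.5000·38.4750 + 0.5000·88.5250] = 61.0101
Node 0 (S = 110): V_0 = e^(−0.04)·[0.5000·18.4832 + 0.5000·61.0101] = 38.1882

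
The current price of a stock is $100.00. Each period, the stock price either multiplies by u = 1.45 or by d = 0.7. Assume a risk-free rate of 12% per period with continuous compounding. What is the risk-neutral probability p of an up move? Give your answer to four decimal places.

p = 0.5700

Risk-neutral probability p = (e^0.12 − 0.7)/(1.45 − 0.7) = 0.4275/0.7500 = 0.5700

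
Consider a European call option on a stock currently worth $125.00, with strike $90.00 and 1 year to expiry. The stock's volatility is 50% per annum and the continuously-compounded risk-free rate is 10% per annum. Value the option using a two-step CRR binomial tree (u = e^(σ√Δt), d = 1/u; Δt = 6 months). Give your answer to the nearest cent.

$50.41

CRR parameters: u = e^(σ√Δt) = e^(0.5·√0.5) = 1.4241, d = 1/u = 0.7022
Per-period rate: rΔt = 0.1·0.5 = 0.05, so R = e^0.05 = 1.0513
Risk-neutral probability p = (e^0.05 − 0.7022)/(1.4241 − 0.7022) = 0.3491/0.7219 = 0.4835
Terminal stock prices: S_uu = 253.5, S_ud = 125, S_dd = 61.63
Terminal payoffs (S − K): max(163.5, 0) = 163.5, max(35, 0) = 35, max(-28.37, 0) = 0
Node u (S = 178): V_u = e^(−0.05)·[0.4835·163.5144 + 0.5165·35.0000] = 92.4042
Node d (S = 87.77): V_d = e^(−0.05)·[0.4835·35.0000 + 0.5165·0.0000] = 16.0985
Node 0 (S = 125): V_0 = e^(−0.05)·[0.4835·92.4042 + 0.5165·16.0985] = 50.4108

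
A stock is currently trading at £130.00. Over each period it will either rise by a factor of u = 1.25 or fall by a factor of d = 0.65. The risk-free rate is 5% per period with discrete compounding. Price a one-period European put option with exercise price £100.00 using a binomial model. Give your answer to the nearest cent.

Risk-neutral probability p = (1 + 0.05 − 0.65)/(1.25 − 0.65) = 0.4000/0.6000 = 0.6667
Terminal stock prices: S_u = 162.5, S_d = 84.5
Terminal payoffs (K − S): max(-62.5, 0) = 0, max(15.5, 0) = 15.5
Node 0 (S = 130): V_0 = 1/1.05·[0.6667·0.0000 + 0.3333·15.5000] = 4.9206

£4.92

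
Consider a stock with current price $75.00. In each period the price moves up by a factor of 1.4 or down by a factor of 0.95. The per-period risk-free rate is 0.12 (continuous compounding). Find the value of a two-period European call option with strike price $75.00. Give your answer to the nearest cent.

Risk-neutral probability p = (e^0.12 − 0.95)/(1.4 − 0.95) = 0.1775/0.4500 = 0.3944
Terminal stock prices: S_uu = 147, S_ud = 99.75, S_dd = 67.69
Terminal payoffs (S − K): max(72, 0) = 72, max(24.75, 0) = 24.75, max(-7.312, 0) = 0
Node u (S = 105): V_u = e^(−0.12)·[0.3944·72.0000 + 0.6056·24.7500] = 38.4810
Node d (S = 71.25): V_d = e^(−0.12)·[0.3944·24.7500 + 0.6056·0.0000] = 8.6584
Node 0 (S = 75): V_0 = e^(−0.12)·[0.3944·38.4810 + 0.6056·8.6584] = 18.1123

$18.11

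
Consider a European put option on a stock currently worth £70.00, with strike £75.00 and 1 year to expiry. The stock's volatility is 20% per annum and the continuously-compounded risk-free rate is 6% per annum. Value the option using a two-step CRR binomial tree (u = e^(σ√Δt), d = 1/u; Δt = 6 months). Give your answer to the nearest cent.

CRR parameters: u = e^(σ√Δt) = e^(0.2·√0.5) = 1.1519, d = 1/u = 0.8681
Per-period rate: rΔt = 0.06·0.5 = 0.03, so R = e^0.03 = 1.0305
Risk-neutral probability p = (e^0.03 − 0.8681)/(1.1519 − 0.8681) = 0.1623/0.2838 = 0.5720
Terminal stock prices: S_uu = 92.88, S_ud = 70, S_dd = 52.75
Terminal payoffs (K − S): max(-17.88, 0) = 0, max(5, 0) = 5, max(22.25, 0) = 22.25
Node u (S = 80.63): V_u = e^(−0.03)·[0.5720·0.0000 + 0.4280·5.0000] = 2.0767
Node d (S = 60.77): V_d = e^(−0.03)·[0.5720·5.0000 + 0.4280·22.2453] = 12.0148
Node 0 (S = 70): V_0 = e^(−0.03)·[0.5720·2.0767 + 0.4280·12.0148] = 6.1429

£6.14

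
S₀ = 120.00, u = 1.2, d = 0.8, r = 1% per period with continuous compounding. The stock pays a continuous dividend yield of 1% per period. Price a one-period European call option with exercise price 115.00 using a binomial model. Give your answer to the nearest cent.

14.36

Per-period risk-free factor R = e^0.01 = 1.0101; dividend-adjusted growth = e^(0.01−0.01) = 1.0000.
Risk-neutral probability p = (1.0000 − 0.8)/(1.2 − 0.8) = 0.2000/0.4000 = 0.5000
Terminal stock prices: S_u = 144, S_d = 96
Terminal payoffs (S − K): max(29, 0) = 29, max(-19, 0) = 0
Node 0 (S = 120): V_0 = e^(−0.01)·[0.5000·29.0000 + 0.5000·0.0000] = 14.3557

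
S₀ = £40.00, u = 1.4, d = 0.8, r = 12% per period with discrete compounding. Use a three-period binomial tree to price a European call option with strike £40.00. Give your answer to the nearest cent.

Risk-neutral probability p = (1 + 0.12 − 0.8)/(1.4 − 0.8) = 0.3200/0.6000 = 0.5333
Terminal stock prices: S_uuu = 109.8, S_uud = 62.72, S_udd = 35.84, S_ddd = 20.48
Terminal payoffs (S − K): max(69.76, 0) = 69.76, max(22.72, 0) = 22.72, max(-4.16, 0) = 0, max(-19.52, 0) = 0
Node uu (S = 78.4): V_uu = 1/1.12·[0.5333·69.7600 + 0.4667·22.7200] = 42.6857
Node ud (S = 44.8): V_ud = 1/1.12·[0.5333·22.7200 + 0.4667·0.0000] = 10.8190
Node dd (S = 25.6): V_dd = 1/1.12·[0.5333·0.0000 + 0.4667·0.0000] = 0.0000
Node u (S = 56): V_u = 1/1.12·[0.5333·42.6857 + 0.4667·10.8190] = 24.8345
Node d (S = 32): V_d = 1/1.12·[0.5333·10.8190 + 0.4667·0.0000] = 5.1519
Node 0 (S = 40): V_0 = 1/1.12·[0.5333·24.8345 + 0.4667·5.1519] = 13.9726

£13.97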